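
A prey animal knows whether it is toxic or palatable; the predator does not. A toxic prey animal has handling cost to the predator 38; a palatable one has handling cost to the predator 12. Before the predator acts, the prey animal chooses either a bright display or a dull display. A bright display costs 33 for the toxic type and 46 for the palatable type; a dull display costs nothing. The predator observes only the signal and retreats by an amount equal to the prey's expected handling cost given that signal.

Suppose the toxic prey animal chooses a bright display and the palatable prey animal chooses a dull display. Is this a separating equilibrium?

No

If types separate, bright display earns payment 38 and dull display earns 12.
Toxic: bright display gives 38 − 33 = 5; dull display gives 12 − 0 = 12. Would deviate. ✗
Palatable: dull display gives 12 − 0 = 12; bright display gives 38 − 46 = -8. No deviation. ✓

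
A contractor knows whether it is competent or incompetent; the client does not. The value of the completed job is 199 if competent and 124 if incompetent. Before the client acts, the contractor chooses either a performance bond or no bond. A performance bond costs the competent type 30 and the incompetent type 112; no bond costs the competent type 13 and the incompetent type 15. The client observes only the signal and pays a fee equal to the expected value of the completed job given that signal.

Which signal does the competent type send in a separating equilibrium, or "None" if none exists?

Try competent → bond, incompetent → no bond:
  If types separate, bond earns payment 199 and no bond earns 124.
  Competent: bond gives 199 − 30 = 169; no bond gives 124 − 13 = 111. No deviation. ✓
  Incompetent: no bond gives 124 − 15 = 109; bond gives 199 − 112 = 87. No deviation. ✓
Both hold — the competent type sends bond.

bond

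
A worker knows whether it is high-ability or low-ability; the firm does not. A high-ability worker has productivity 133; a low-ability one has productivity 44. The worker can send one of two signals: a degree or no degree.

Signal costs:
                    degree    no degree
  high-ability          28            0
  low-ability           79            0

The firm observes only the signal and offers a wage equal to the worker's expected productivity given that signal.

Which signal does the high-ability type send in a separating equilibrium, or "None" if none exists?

None

Try high-ability → degree, low-ability → no degree:
  Under separation the firm infers type exactly: degree → high-ability (pays 133), no degree → low-ability (pays 44).
  High-ability: degree gives 133 − 28 = 105; no degree gives 44 − 0 = 44. No deviation. ✓
  Low-ability: no degree gives 44 − 0 = 44; degree gives 133 − 79 = 54. Would deviate. ✗
Try high-ability → no degree, low-ability → degree:
  Under separation the firm infers type exactly: no degree → high-ability (pays 133), degree → low-ability (pays 44).
  High-ability: no degree gives 133 − 0 = 133; degree gives 44 − 28 = 16. No deviation. ✓
  Low-ability: degree gives 44 − 79 = -35; no degree gives 133 − 0 = 133. Would deviate. ✗
Neither assignment is incentive-compatible.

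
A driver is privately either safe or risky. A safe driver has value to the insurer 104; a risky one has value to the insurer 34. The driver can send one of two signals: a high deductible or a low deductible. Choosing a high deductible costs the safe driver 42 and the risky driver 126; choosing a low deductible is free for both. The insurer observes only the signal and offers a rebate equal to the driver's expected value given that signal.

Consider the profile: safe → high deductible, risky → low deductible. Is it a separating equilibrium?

Under separation the insurer infers type exactly: high deductible → safe (pays 104), low deductible → risky (pays 34).
Safe: high deductible gives 104 − 42 = 62; low deductible gives 34 − 0 = 34. No deviation. ✓
Risky: low deductible gives 34 − 0 = 34; high deductible gives 104 − 126 = -22. No deviation. ✓
Both incentive constraints hold.

Yes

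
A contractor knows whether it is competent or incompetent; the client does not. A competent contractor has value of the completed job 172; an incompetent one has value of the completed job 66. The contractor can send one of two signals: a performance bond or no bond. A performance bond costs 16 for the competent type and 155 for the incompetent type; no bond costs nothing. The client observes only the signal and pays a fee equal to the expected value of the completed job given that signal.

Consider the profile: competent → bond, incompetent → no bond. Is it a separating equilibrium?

If types separate, bond earns payment 172 and no bond earns 66.
Competent: bond gives 172 − 16 = 156; no bond gives 66 − 0 = 66. No deviation. ✓
Incompetent: no bond gives 66 − 0 = 66; bond gives 172 − 155 = 17. No deviation. ✓
Neither type gains from mimicking the other.

Yes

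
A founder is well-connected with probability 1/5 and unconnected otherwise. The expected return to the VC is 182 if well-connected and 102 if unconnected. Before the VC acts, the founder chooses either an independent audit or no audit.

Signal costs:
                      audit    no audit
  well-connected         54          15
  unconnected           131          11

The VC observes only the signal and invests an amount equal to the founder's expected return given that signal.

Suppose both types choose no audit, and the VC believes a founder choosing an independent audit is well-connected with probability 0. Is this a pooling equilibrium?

At the pooled signal (no audit) the VC holds the prior 1/5 and pays 1/5·182 + 4/5·102 = 118. Off-path (audit) belief 0 gives 0·182 + 1·102 = 102.
Well-connected: no audit gives 118 − 15 = 103; audit gives 102 − 54 = 48. Stays. ✓
Unconnected: no audit gives 118 − 11 = 107; audit gives 102 − 131 = -29. Stays. ✓

Yes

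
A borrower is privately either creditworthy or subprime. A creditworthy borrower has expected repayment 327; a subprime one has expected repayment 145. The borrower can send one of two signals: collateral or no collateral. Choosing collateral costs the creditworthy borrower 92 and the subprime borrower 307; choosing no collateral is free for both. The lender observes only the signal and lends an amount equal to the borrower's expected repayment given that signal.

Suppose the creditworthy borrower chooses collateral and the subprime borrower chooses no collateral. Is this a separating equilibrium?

Yes

Under separation the lender infers type exactly: collateral → creditworthy (pays 327), no collateral → subprime (pays 145).
Creditworthy: collateral gives 327 − 92 = 235; no collateral gives 145 − 0 = 145. No deviation. ✓
Subprime: no collateral gives 145 − 0 = 145; collateral gives 327 − 307 = 20. No deviation. ✓
Both incentive constraints hold.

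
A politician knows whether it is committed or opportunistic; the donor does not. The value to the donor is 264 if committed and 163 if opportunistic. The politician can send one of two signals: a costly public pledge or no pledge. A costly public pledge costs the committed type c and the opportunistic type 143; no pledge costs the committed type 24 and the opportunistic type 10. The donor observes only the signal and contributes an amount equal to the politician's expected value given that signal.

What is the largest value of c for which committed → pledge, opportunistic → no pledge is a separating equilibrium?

Under separation: pledge → committed (pays 264); no pledge → opportunistic (pays 163).
Opportunistic: 163 − 10 = 153 ≥ 264 − 143 = 121. Holds regardless of c. ✓
Committed: 264 − c ≥ 163 − 24, so c ≤ 264 − 139 = 125.

125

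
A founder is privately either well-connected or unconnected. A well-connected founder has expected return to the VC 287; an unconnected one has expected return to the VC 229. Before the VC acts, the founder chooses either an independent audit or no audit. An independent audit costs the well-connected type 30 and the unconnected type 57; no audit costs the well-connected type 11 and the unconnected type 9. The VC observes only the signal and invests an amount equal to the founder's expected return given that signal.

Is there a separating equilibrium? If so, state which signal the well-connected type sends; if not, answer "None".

None

Try well-connected → audit, unconnected → no audit:
  If types separate, audit earns payment 287 and no audit earns 229.
  Well-connected: audit gives 287 − 30 = 257; no audit gives 229 − 11 = 218. No deviation. ✓
  Unconnected: no audit gives 229 − 9 = 220; audit gives 287 − 57 = 230. Would deviate. ✗
Try well-connected → no audit, unconnected → audit:
  If types separate, no audit earns payment 287 and audit earns 229.
  Well-connected: no audit gives 287 − 11 = 276; audit gives 229 − 30 = 199. No deviation. ✓
  Unconnected: audit gives 229 − 57 = 172; no audit gives 287 − 9 = 278. Would deviate. ✗
Neither assignment is incentive-compatible.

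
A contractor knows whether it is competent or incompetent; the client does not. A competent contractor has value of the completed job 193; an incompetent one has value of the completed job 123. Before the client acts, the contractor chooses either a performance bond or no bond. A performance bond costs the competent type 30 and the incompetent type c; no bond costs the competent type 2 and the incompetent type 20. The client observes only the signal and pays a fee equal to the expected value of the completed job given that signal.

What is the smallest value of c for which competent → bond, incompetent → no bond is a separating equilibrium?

90

Under separation: bond → competent (pays 193); no bond → incompetent (pays 123).
Competent: 193 − 30 = 163 ≥ 123 − 2 = 121. Holds regardless of c. ✓
Incompetent: 123 − 20 ≥ 193 − c, so c ≥ 193 − 103 = 90.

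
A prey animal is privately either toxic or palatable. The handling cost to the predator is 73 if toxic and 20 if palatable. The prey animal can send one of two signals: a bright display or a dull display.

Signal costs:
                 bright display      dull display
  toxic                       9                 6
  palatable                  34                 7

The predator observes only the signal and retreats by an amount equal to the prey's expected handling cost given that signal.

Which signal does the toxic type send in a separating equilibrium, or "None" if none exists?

None

Try toxic → bright display, palatable → dull display:
  If types separate, bright display earns payment 73 and dull display earns 20.
  Toxic: bright display gives 73 − 9 = 64; dull display gives 20 − 6 = 14. No deviation. ✓
  Palatable: dull display gives 20 − 7 = 13; bright display gives 73 − 34 = 39. Would deviate. ✗
Try toxic → dull display, palatable → bright display:
  If types separate, dull display earns payment 73 and bright display earns 20.
  Toxic: dull display gives 73 − 6 = 67; bright display gives 20 − 9 = 11. No deviation. ✓
  Palatable: bright display gives 20 − 34 = -14; dull display gives 73 − 7 = 66. Would deviate. ✗
Neither assignment is incentive-compatible.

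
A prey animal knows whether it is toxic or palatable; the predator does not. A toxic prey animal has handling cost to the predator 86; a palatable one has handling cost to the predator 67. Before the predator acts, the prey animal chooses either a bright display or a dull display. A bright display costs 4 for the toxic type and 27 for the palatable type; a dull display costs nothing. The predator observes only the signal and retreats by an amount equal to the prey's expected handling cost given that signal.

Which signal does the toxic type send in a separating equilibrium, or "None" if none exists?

Try toxic → bright display, palatable → dull display:
  If types separate, bright display earns payment 86 and dull display earns 67.
  Toxic: bright display gives 86 − 4 = 82; dull display gives 67 − 0 = 67. No deviation. ✓
  Palatable: dull display gives 67 − 0 = 67; bright display gives 86 − 27 = 59. No deviation. ✓
Both hold — the toxic type sends bright display.

bright display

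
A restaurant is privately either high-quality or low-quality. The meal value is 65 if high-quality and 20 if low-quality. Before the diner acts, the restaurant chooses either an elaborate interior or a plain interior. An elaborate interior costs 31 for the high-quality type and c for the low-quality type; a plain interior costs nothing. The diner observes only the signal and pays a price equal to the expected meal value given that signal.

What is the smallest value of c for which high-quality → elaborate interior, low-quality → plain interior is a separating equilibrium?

45

Under separation: elaborate interior → high-quality (pays 65); plain interior → low-quality (pays 20).
High-quality: 65 − 31 = 34 ≥ 20 − 0 = 20. Holds regardless of c. ✓
Low-quality: 20 − 0 ≥ 65 − c, so c ≥ 65 − 20 = 45.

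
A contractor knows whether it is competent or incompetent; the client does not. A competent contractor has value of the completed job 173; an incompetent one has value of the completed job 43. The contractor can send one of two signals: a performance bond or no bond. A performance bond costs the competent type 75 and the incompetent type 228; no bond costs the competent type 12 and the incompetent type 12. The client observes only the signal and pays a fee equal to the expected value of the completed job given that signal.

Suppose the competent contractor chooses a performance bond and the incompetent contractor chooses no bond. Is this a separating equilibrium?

Under separation the client infers type exactly: bond → competent (pays 173), no bond → incompetent (pays 43).
Competent: bond gives 173 − 75 = 98; no bond gives 43 − 12 = 31. No deviation. ✓
Incompetent: no bond gives 43 − 12 = 31; bond gives 173 − 228 = -55. No deviation. ✓
Both incentive constraints hold.

Yes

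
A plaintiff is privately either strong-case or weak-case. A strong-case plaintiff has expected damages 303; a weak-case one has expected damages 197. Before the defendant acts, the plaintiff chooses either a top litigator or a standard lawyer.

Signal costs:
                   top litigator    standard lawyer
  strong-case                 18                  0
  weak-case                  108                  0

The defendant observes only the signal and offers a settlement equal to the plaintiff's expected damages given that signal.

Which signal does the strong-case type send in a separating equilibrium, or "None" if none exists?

top litigator

Try strong-case → top litigator, weak-case → standard lawyer:
  If types separate, top litigator earns payment 303 and standard lawyer earns 197.
  Strong-case: top litigator gives 303 − 18 = 285; standard lawyer gives 197 − 0 = 197. No deviation. ✓
  Weak-case: standard lawyer gives 197 − 0 = 197; top litigator gives 303 − 108 = 195. No deviation. ✓
Both hold — the strong-case type sends top litigator.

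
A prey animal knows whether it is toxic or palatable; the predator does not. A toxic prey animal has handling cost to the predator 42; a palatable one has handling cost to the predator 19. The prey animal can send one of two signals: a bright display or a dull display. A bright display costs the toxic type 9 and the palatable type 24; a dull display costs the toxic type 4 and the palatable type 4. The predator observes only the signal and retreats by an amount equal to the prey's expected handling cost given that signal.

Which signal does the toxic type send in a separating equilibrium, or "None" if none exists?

Try toxic → bright display, palatable → dull display:
  If types separate, bright display earns payment 42 and dull display earns 19.
  Toxic: bright display gives 42 − 9 = 33; dull display gives 19 − 4 = 15. No deviation. ✓
  Palatable: dull display gives 19 − 4 = 15; bright display gives 42 − 24 = 18. Would deviate. ✗
Try toxic → dull display, palatable → bright display:
  If types separate, dull display earns payment 42 and bright display earns 19.
  Toxic: dull display gives 42 − 4 = 38; bright display gives 19 − 9 = 10. No deviation. ✓
  Palatable: bright display gives 19 − 24 = -5; dull display gives 42 − 4 = 38. Would deviate. ✗
Neither assignment is incentive-compatible.

None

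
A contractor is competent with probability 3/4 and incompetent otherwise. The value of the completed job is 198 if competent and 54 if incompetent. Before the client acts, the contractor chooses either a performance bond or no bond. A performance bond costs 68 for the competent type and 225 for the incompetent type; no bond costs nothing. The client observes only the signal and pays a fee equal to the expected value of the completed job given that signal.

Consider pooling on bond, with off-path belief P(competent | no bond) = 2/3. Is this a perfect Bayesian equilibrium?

No

At the pooled signal (bond) the client holds the prior 3/4 and pays 3/4·198 + 1/4·54 = 162. Off-path (no bond) belief 2/3 gives 2/3·198 + 1/3·54 = 150.
Competent: bond gives 162 − 68 = 94; no bond gives 150 − 0 = 150. Deviates. ✗
Incompetent: bond gives 162 − 225 = -63; no bond gives 150 − 0 = 150. Deviates. ✗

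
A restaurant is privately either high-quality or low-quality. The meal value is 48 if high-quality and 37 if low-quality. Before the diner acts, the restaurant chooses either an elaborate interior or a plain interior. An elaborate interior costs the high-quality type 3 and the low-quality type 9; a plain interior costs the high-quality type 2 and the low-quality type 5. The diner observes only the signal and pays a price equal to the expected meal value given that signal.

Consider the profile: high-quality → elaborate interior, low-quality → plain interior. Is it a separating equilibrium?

If types separate, elaborate interior earns payment 48 and plain interior earns 37.
High-quality: elaborate interior gives 48 − 3 = 45; plain interior gives 37 − 2 = 35. No deviation. ✓
Low-quality: plain interior gives 37 − 5 = 32; elaborate interior gives 48 − 9 = 39. Would deviate. ✗

No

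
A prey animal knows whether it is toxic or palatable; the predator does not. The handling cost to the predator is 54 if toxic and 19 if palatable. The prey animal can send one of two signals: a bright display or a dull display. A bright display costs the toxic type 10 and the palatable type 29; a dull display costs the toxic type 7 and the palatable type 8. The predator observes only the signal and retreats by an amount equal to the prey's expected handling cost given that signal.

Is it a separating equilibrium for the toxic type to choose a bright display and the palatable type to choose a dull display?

No

If types separate, bright display earns payment 54 and dull display earns 19.
Toxic: bright display gives 54 − 10 = 44; dull display gives 19 − 7 = 12. No deviation. ✓
Palatable: dull display gives 19 − 8 = 11; bright display gives 54 − 29 = 25. Would deviate. ✗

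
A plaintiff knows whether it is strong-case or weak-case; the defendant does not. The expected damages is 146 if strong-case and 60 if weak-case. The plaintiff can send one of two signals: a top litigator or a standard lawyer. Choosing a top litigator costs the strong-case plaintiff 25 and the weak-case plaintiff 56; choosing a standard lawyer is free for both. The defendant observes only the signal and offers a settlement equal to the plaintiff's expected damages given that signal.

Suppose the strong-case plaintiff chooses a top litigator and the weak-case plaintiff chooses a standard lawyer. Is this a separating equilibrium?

Under separation the defendant infers type exactly: top litigator → strong-case (pays 146), standard lawyer → weak-case (pays 60).
Strong-case: top litigator gives 146 − 25 = 121; standard lawyer gives 60 − 0 = 60. No deviation. ✓
Weak-case: standard lawyer gives 60 − 0 = 60; top litigator gives 146 − 56 = 90. Would deviate. ✗

No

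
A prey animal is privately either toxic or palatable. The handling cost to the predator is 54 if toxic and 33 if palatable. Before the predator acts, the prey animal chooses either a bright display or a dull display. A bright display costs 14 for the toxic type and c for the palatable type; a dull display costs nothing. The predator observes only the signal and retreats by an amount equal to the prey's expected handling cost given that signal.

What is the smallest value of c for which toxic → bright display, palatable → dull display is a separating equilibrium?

21

Under separation: bright display → toxic (pays 54); dull display → palatable (pays 33).
Toxic: 54 − 14 = 40 ≥ 33 − 0 = 33. Holds regardless of c. ✓
Palatable: 33 − 0 ≥ 54 − c, so c ≥ 54 − 33 = 21.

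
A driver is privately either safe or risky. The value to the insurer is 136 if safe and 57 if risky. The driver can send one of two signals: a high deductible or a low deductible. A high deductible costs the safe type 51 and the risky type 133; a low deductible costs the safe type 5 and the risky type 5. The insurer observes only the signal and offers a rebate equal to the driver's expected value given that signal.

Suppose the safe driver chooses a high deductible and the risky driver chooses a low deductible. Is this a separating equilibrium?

Under separation the insurer infers type exactly: high deductible → safe (pays 136), low deductible → risky (pays 57).
Safe: high deductible gives 136 − 51 = 85; low deductible gives 57 − 5 = 52. No deviation. ✓
Risky: low deductible gives 57 − 5 = 52; high deductible gives 136 − 133 = 3. No deviation. ✓
Neither type gains from mimicking the other.

Yes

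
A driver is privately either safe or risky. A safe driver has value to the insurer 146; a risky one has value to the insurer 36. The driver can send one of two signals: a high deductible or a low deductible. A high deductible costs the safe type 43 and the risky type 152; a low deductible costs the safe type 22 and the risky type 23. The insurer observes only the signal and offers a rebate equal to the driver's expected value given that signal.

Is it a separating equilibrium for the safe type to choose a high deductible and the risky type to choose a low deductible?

Yes

Under separation the insurer infers type exactly: high deductible → safe (pays 146), low deductible → risky (pays 36).
Safe: high deductible gives 146 − 43 = 103; low deductible gives 36 − 22 = 14. No deviation. ✓
Risky: low deductible gives 36 − 23 = 13; high deductible gives 146 − 152 = -6. No deviation. ✓
Both incentive constraints hold.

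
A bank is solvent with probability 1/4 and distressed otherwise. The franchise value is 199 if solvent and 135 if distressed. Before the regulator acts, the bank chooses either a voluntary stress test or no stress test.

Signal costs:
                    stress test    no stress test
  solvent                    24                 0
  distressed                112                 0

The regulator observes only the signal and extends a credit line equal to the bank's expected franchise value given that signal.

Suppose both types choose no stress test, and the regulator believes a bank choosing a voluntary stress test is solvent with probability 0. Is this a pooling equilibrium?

On the equilibrium path (no stress test) the regulator holds the prior 1/4 and pays 1/4·199 + 3/4·135 = 151. Off-path (stress test) belief 0 gives 0·199 + 1·135 = 135.
Solvent: no stress test gives 151 − 0 = 151; stress test gives 135 − 24 = 111. Stays. ✓
Distressed: no stress test gives 151 − 0 = 151; stress test gives 135 − 112 = 23. Stays. ✓
Beliefs are Bayes-consistent on-path and both types best-respond.

Yes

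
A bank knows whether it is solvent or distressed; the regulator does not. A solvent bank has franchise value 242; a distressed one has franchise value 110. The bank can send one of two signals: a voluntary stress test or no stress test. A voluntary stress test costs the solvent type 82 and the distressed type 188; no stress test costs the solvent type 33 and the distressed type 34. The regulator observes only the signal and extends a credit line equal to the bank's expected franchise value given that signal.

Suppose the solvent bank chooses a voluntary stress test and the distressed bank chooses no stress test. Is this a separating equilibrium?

Yes

Under separation the regulator infers type exactly: stress test → solvent (pays 242), no stress test → distressed (pays 110).
Solvent: stress test gives 242 − 82 = 160; no stress test gives 110 − 33 = 77. No deviation. ✓
Distressed: no stress test gives 110 − 34 = 76; stress test gives 242 − 188 = 54. No deviation. ✓
Both incentive constraints hold.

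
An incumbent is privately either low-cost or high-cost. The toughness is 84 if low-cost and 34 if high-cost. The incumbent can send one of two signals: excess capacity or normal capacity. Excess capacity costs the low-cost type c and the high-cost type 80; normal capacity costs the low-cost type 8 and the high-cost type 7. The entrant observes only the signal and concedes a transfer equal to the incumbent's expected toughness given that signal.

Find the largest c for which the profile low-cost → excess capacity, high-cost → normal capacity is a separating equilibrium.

58

Under separation: excess capacity → low-cost (pays 84); normal capacity → high-cost (pays 34).
High-cost: 34 − 7 = 27 ≥ 84 − 80 = 4. Holds regardless of c. ✓
Low-cost: 84 − c ≥ 34 − 8, so c ≤ 84 − 26 = 58.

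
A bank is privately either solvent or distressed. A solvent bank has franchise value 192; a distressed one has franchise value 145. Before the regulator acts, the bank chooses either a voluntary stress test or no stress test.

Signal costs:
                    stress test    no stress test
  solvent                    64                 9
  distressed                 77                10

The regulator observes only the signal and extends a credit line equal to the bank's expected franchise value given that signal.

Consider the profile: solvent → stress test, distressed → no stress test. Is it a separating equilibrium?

No

Under separation the regulator infers type exactly: stress test → solvent (pays 192), no stress test → distressed (pays 145).
Solvent: stress test gives 192 − 64 = 128; no stress test gives 145 − 9 = 136. Would deviate. ✗
Distressed: no stress test gives 145 − 10 = 135; stress test gives 192 − 77 = 115. No deviation. ✓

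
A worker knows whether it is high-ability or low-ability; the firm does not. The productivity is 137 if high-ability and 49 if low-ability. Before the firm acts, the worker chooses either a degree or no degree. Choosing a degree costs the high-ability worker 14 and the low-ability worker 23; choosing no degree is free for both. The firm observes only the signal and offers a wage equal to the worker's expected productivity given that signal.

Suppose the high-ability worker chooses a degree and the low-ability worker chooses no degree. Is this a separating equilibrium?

No

If types separate, degree earns payment 137 and no degree earns 49.
High-ability: degree gives 137 − 14 = 123; no degree gives 49 − 0 = 49. No deviation. ✓
Low-ability: no degree gives 49 − 0 = 49; degree gives 137 − 23 = 114. Would deviate. ✗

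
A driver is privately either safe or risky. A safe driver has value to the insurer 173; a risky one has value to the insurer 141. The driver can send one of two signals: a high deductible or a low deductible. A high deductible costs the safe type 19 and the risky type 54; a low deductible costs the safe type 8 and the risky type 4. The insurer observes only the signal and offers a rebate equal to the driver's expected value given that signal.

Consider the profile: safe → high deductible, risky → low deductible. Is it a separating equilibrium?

Yes

Under separation the insurer infers type exactly: high deductible → safe (pays 173), low deductible → risky (pays 141).
Safe: high deductible gives 173 − 19 = 154; low deductible gives 141 − 8 = 133. No deviation. ✓
Risky: low deductible gives 141 − 4 = 137; high deductible gives 173 − 54 = 119. No deviation. ✓
Neither type gains from mimicking the other.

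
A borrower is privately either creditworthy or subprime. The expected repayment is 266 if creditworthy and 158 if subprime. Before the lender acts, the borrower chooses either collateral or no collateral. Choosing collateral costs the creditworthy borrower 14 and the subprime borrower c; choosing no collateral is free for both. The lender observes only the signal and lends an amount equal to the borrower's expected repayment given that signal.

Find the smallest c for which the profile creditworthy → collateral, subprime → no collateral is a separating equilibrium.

Under separation: collateral → creditworthy (pays 266); no collateral → subprime (pays 158).
Creditworthy: 266 − 14 = 252 ≥ 158 − 0 = 158. Holds regardless of c. ✓
Subprime: 158 − 0 ≥ 266 − c, so c ≥ 266 − 158 = 108.

108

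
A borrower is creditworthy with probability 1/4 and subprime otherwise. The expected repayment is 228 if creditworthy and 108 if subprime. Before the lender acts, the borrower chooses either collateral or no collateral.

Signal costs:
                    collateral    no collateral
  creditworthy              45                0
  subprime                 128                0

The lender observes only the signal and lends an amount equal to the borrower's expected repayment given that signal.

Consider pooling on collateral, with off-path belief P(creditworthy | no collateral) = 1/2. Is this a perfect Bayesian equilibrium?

At the pooled signal (collateral) the lender holds the prior 1/4 and pays 1/4·228 + 3/4·108 = 138. Off-path (no collateral) belief 1/2 gives 1/2·228 + 1/2·108 = 168.
Creditworthy: collateral gives 138 − 45 = 93; no collateral gives 168 − 0 = 168. Deviates. ✗
Subprime: collateral gives 138 − 128 = 10; no collateral gives 168 − 0 = 168. Deviates. ✗

No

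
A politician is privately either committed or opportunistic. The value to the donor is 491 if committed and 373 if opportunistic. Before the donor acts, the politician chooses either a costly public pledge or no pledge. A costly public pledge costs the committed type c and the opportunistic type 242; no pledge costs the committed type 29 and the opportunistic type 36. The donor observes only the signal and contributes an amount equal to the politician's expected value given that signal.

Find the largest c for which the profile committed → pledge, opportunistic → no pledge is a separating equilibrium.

Under separation: pledge → committed (pays 491); no pledge → opportunistic (pays 373).
Opportunistic: 373 − 36 = 337 ≥ 491 − 242 = 249. Holds regardless of c. ✓
Committed: 491 − c ≥ 373 − 29, so c ≤ 491 − 344 = 147.

147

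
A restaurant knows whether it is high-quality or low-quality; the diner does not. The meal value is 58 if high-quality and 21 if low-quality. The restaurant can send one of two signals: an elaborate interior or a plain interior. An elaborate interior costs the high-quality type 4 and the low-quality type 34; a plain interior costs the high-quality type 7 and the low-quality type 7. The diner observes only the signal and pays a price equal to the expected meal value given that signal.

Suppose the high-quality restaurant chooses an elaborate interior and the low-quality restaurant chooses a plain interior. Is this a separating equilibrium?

Under separation the diner infers type exactly: elaborate interior → high-quality (pays 58), plain interior → low-quality (pays 21).
High-quality: elaborate interior gives 58 − 4 = 54; plain interior gives 21 − 7 = 14. No deviation. ✓
Low-quality: plain interior gives 21 − 7 = 14; elaborate interior gives 58 − 34 = 24. Would deviate. ✗

No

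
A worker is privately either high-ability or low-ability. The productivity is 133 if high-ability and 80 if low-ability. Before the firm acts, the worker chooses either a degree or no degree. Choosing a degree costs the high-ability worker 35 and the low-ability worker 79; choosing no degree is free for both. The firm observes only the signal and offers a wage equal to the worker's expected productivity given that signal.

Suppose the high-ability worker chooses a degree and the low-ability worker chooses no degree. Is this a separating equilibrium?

Yes

If types separate, degree earns payment 133 and no degree earns 80.
High-ability: degree gives 133 − 35 = 98; no degree gives 80 − 0 = 80. No deviation. ✓
Low-ability: no degree gives 80 − 0 = 80; degree gives 133 − 79 = 54. No deviation. ✓
Both incentive constraints hold.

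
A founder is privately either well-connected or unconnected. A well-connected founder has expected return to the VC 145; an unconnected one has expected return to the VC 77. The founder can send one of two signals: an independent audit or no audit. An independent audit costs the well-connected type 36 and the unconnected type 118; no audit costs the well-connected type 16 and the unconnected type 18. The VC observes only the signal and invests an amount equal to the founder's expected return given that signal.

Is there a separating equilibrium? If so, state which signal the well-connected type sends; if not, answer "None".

Try well-connected → audit, unconnected → no audit:
  If types separate, audit earns payment 145 and no audit earns 77.
  Well-connected: audit gives 145 − 36 = 109; no audit gives 77 − 16 = 61. No deviation. ✓
  Unconnected: no audit gives 77 − 18 = 59; audit gives 145 − 118 = 27. No deviation. ✓
Both hold — the well-connected type sends audit.

audit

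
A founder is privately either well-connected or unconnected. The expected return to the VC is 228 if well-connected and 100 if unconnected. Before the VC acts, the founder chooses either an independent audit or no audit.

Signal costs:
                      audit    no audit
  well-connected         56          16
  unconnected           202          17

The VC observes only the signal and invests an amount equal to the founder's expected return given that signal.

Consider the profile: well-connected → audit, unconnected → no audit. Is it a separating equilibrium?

If types separate, audit earns payment 228 and no audit earns 100.
Well-connected: audit gives 228 − 56 = 172; no audit gives 100 − 16 = 84. No deviation. ✓
Unconnected: no audit gives 100 − 17 = 83; audit gives 228 − 202 = 26. No deviation. ✓
Neither type gains from mimicking the other.

Yes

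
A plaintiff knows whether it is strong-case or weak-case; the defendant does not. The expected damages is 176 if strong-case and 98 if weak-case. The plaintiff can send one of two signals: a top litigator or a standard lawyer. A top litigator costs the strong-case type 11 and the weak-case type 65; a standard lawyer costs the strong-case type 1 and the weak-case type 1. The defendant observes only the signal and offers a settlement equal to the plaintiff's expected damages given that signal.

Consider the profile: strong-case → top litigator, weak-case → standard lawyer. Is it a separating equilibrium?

No

If types separate, top litigator earns payment 176 and standard lawyer earns 98.
Strong-case: top litigator gives 176 − 11 = 165; standard lawyer gives 98 − 1 = 97. No deviation. ✓
Weak-case: standard lawyer gives 98 − 1 = 97; top litigator gives 176 − 65 = 111. Would deviate. ✗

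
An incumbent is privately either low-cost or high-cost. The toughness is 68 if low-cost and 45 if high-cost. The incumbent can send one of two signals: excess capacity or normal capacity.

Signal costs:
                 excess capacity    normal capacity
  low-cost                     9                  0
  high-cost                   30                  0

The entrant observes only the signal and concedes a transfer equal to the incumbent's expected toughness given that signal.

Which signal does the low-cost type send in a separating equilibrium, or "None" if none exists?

Try low-cost → excess capacity, high-cost → normal capacity:
  If types separate, excess capacity earns payment 68 and normal capacity earns 45.
  Low-cost: excess capacity gives 68 − 9 = 59; normal capacity gives 45 − 0 = 45. No deviation. ✓
  High-cost: normal capacity gives 45 − 0 = 45; excess capacity gives 68 − 30 = 38. No deviation. ✓
Both hold — the low-cost type sends excess capacity.

excess capacity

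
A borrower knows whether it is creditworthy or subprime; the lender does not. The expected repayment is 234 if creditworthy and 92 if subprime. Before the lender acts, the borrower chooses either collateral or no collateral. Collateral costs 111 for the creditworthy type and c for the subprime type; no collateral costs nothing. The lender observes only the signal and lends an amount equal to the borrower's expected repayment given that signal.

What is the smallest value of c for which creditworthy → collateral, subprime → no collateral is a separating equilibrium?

Under separation: collateral → creditworthy (pays 234); no collateral → subprime (pays 92).
Creditworthy: 234 − 111 = 123 ≥ 92 − 0 = 92. Holds regardless of c. ✓
Subprime: 92 − 0 ≥ 234 − c, so c ≥ 234 − 92 = 142.

142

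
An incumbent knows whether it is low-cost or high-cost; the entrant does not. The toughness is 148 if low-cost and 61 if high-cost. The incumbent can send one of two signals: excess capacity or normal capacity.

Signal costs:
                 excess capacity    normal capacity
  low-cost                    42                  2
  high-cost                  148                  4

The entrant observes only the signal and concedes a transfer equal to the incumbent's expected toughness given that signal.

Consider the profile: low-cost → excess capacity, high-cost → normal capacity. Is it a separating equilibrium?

Yes

Under separation the entrant infers type exactly: excess capacity → low-cost (pays 148), normal capacity → high-cost (pays 61).
Low-cost: excess capacity gives 148 − 42 = 106; normal capacity gives 61 − 2 = 59. No deviation. ✓
High-cost: normal capacity gives 61 − 4 = 57; excess capacity gives 148 − 148 = 0. No deviation. ✓
Both incentive constraints hold.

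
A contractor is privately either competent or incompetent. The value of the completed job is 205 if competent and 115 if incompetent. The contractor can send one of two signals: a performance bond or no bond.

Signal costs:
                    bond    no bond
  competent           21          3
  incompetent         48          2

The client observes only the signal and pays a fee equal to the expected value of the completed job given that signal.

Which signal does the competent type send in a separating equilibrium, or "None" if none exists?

None

Try competent → bond, incompetent → no bond:
  If types separate, bond earns payment 205 and no bond earns 115.
  Competent: bond gives 205 − 21 = 184; no bond gives 115 − 3 = 112. No deviation. ✓
  Incompetent: no bond gives 115 − 2 = 113; bond gives 205 − 48 = 157. Would deviate. ✗
Try competent → no bond, incompetent → bond:
  If types separate, no bond earns payment 205 and bond earns 115.
  Competent: no bond gives 205 − 3 = 202; bond gives 115 − 21 = 94. No deviation. ✓
  Incompetent: bond gives 115 − 48 = 67; no bond gives 205 − 2 = 203. Would deviate. ✗
Neither assignment is incentive-compatible.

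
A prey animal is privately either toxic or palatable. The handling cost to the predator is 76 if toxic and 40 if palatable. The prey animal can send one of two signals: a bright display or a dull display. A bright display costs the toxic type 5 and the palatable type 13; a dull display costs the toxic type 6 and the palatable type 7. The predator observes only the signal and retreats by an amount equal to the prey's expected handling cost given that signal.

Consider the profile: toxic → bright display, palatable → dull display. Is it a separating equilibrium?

If types separate, bright display earns payment 76 and dull display earns 40.
Toxic: bright display gives 76 − 5 = 71; dull display gives 40 − 6 = 34. No deviation. ✓
Palatable: dull display gives 40 − 7 = 33; bright display gives 76 − 13 = 63. Would deviate. ✗

No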